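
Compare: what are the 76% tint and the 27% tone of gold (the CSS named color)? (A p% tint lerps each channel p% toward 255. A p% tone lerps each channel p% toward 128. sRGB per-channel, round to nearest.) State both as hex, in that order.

#FFF5C2, #DDC023

CSS gold is rgb(255, 215, 0).
76% tint:
  R: 255 + 0.76×(255−255) = 255 + 0 = 255 → 255
  G: 215 + 30.4 = 245.4 → 245
  B: 0 + 0.76×(255−0) = 0 + 193.8 = 193.8 → 194
  → #FFF5C2
27% tone:
  R: 255 − 34.29 = 220.71 → 221
  G: 215 + 0.27×(128−215) = 215 − 23.49 = 191.51 → 192
  B: 0 + 34.56 = 34.56 → 35
  → #DDC023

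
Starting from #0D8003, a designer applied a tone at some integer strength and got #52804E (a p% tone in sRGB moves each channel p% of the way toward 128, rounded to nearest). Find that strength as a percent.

#0D8003 is rgb(13, 128, 3); #52804E is rgb(82, 128, 78).
On the B channel (widest range): 78 ≈ 3 + (p/100)(128 − 3), so p ≈ 100×(78 − 3)/(128 − 3) = 7500/125 = 60.00.
p = 60 reproduces all three channels after rounding.

60%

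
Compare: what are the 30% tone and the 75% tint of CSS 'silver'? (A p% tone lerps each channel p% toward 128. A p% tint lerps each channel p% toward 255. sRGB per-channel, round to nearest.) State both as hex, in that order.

CSS silver is rgb(192, 192, 192).
30% tone:
  R: 192 − 19.2 = 172.8 → 173
  G: 192 − 19.2 = 172.8 → 173
  B: 192 + 0.3×(128−192) = 192 − 19.2 = 172.8 → 173
  → #adadad
75% tint:
  R: 192 + 0.75×(255−192) = 192 + 47.25 = 239.25 → 239
  G: 192 + 47.25 = 239.25 → 239
  B: 192 + 47.25 = 239.25 → 239
  → #efefef

#adadad, #efefef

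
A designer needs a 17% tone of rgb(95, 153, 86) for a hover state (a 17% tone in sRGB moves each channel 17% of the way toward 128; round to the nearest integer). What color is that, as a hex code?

A 17% tone moves each channel 17% toward 128:
  R: 95 + 0.17×(128−95) = 95 + 5.61 = 100.61 → 101
  G: 153 + 0.17×(128−153) = 153 − 4.25 = 148.75 → 149
  B: 86 + 7.14 = 93.14 → 93
rgb(101, 149, 93) = #65955D.

#65955D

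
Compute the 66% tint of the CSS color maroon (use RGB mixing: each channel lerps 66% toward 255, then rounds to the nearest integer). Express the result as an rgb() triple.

CSS maroon is rgb(128, 0, 0).
Lerp each channel 66% toward 255:
  R: 128 + 83.82 = 211.82 → 212
  G: 0 + 168.3 = 168.3 → 168
  B: 0 + 168.3 = 168.3 → 168

rgb(212, 168, 168)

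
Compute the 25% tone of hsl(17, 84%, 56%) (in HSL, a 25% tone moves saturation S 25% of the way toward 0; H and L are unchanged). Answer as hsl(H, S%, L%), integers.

hsl(17, 63%, 56%)

S moves 25% from 84 toward 0: 84 − 21 = 63 → 63.
H and L are unchanged.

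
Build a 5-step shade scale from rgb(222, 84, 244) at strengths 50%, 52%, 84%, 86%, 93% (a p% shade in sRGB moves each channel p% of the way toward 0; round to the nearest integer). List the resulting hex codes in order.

50%: (222 − 111 = 111→111, 84 − 42 = 42→42, 244 − 122 = 122→122) → #6F2A7A
52%: (222 − 115.44 = 106.56→107, 84 − 43.68 = 40.32→40, 244 − 126.88 = 117.12→117) → #6B2875
84%: (222 − 186.48 = 35.52→36, 84 − 70.56 = 13.44→13, 244 − 204.96 = 39.04→39) → #240D27
86%: (222 − 190.92 = 31.08→31, 84 − 72.24 = 11.76→12, 244 − 209.84 = 34.16→34) → #1F0C22
93%: (222 − 206.46 = 15.54→16, 84 − 78.12 = 5.88→6, 244 − 226.92 = 17.08→17) → #100611

#6F2A7A, #6B2875, #240D27, #1F0C22, #100611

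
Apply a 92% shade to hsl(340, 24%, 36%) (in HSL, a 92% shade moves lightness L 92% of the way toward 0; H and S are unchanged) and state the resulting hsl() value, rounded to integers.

hsl(340, 24%, 3%)

L moves 92% from 36 toward 0: 36 − 33.12 = 2.88 → 3.
H and S are unchanged.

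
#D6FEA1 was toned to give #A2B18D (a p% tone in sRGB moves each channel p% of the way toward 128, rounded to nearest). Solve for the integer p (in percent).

#D6FEA1 is rgb(214, 254, 161); #A2B18D is rgb(162, 177, 141).
On the G channel (widest range): 177 ≈ 254 + (p/100)(128 − 254), so p ≈ 100×(177 − 254)/(128 − 254) = -7700/-126 = 61.11.
p = 61 reproduces all three channels after rounding.

61%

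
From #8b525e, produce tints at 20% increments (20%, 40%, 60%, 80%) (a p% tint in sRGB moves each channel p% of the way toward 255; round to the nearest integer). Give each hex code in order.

#a2757e, #b9979e, #d1babf, #e8dcdf

#8b525e is rgb(139, 82, 94).
20%: (139 + 23.2 = 162.2→162, 82 + 34.6 = 116.6→117, 94 + 32.2 = 126.2→126) → #a2757e
40%: (139 + 46.4 = 185.4→185, 82 + 69.2 = 151.2→151, 94 + 64.4 = 158.4→158) → #b9979e
60%: (139 + 69.6 = 208.6→209, 82 + 103.8 = 185.8→186, 94 + 96.6 = 190.6→191) → #d1babf
80%: (139 + 92.8 = 231.8→232, 82 + 138.4 = 220.4→220, 94 + 128.8 = 222.8→223) → #e8dcdf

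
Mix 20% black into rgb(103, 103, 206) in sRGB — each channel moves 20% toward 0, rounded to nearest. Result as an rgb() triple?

A 20% shade moves each channel 20% toward 0:
  R: 103 + 0.2×(0−103) = 103 − 20.6 = 82.4 → 82
  G: 103 + 0.2×(0−103) = 103 − 20.6 = 82.4 → 82
  B: 206 + 0.2×(0−206) = 206 − 41.2 = 164.8 → 165

rgb(82, 82, 165)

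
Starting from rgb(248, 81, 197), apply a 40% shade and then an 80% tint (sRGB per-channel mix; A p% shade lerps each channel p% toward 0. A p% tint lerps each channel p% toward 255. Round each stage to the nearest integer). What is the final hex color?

#EAD6E4

Per channel, c → c + 0.4(0 − c):
  R: 248 + 0.4×(0−248) = 248 − 99.2 = 148.8 → 149
  G: 81 − 32.4 = 48.6 → 49
  B: 197 − 78.8 = 118.2 → 118
After the shade: rgb(149, 49, 118) = #953176.
Lerp each channel 80% toward 255:
  R: 149 + 84.8 = 233.8 → 234
  G: 49 + 0.8×(255−49) = 49 + 164.8 = 213.8 → 214
  B: 118 + 0.8×(255−118) = 118 + 109.6 = 227.6 → 228
rgb(234, 214, 228) = #EAD6E4.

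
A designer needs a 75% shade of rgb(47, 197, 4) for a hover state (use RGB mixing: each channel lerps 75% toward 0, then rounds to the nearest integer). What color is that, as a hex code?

Lerp each channel 75% toward 0:
  R: 47 − 35.25 = 11.75 → 12
  G: 197 + 0.75×(0−197) = 197 − 147.75 = 49.25 → 49
  B: 4 + 0.75×(0−4) = 4 − 3 = 1 → 1
rgb(12, 49, 1) = #0C3101.

#0C3101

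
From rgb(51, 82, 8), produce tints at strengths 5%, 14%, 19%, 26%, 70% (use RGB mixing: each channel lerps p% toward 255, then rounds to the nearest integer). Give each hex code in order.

#3D5B14, #506A2B, #5A7337, #687F48, #C2CBB5

5%: (51 + 10.2 = 61.2→61, 82 + 8.65 = 90.65→91, 8 + 12.35 = 20.35→20) → #3D5B14
14%: (51 + 28.56 = 79.56→80, 82 + 24.22 = 106.22→106, 8 + 34.58 = 42.58→43) → #506A2B
19%: (51 + 38.76 = 89.76→90, 82 + 32.87 = 114.87→115, 8 + 46.93 = 54.93→55) → #5A7337
26%: (51 + 53.04 = 104.04→104, 82 + 44.98 = 126.98→127, 8 + 64.22 = 72.22→72) → #687F48
70%: (51 + 142.8 = 193.8→194, 82 + 121.1 = 203.1→203, 8 + 172.9 = 180.9→181) → #C2CBB5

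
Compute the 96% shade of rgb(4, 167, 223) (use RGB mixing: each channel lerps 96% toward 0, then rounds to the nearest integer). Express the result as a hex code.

#000709

Lerp each channel 96% toward 0:
  R: 4 − 3.84 = 0.16 → 0
  G: 167 + 0.96×(0−167) = 167 − 160.32 = 6.68 → 7
  B: 223 + 0.96×(0−223) = 223 − 214.08 = 8.92 → 9
rgb(0, 7, 9) = #000709.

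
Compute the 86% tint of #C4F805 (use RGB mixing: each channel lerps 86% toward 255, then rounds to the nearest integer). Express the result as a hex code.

#C4F805 is rgb(196, 248, 5).
Per channel, c → c + 0.86(255 − c):
  R: 196 + 50.74 = 246.74 → 247
  G: 248 + 6.02 = 254.02 → 254
  B: 5 + 0.86×(255−5) = 5 + 215 = 220 → 220
rgb(247, 254, 220) = #F7FEDC.

#F7FEDC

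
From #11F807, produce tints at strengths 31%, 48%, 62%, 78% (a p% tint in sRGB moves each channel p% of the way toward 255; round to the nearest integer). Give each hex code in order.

#11F807 is rgb(17, 248, 7).
31%: (17 + 73.78 = 90.78→91, 248 + 2.17 = 250.17→250, 7 + 76.88 = 83.88→84) → #5BFA54
48%: (17 + 114.24 = 131.24→131, 248 + 3.36 = 251.36→251, 7 + 119.04 = 126.04→126) → #83FB7E
62%: (17 + 147.56 = 164.56→165, 248 + 4.34 = 252.34→252, 7 + 153.76 = 160.76→161) → #A5FCA1
78%: (17 + 185.64 = 202.64→203, 248 + 5.46 = 253.46→253, 7 + 193.44 = 200.44→200) → #CBFDC8

#5BFA54, #83FB7E, #A5FCA1, #CBFDC8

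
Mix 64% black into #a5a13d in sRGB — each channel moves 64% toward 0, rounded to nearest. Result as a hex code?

#a5a13d is rgb(165, 161, 61).
Lerp each channel 64% toward 0:
  R: 165 − 105.6 = 59.4 → 59
  G: 161 + 0.64×(0−161) = 161 − 103.04 = 57.96 → 58
  B: 61 + 0.64×(0−61) = 61 − 39.04 = 21.96 → 22
rgb(59, 58, 22) = #3b3a16.

#3b3a16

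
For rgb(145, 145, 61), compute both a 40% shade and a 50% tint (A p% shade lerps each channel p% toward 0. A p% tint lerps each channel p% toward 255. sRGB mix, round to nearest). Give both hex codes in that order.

40% shade:
  R: 145 + 0.4×(0−145) = 145 − 58 = 87 → 87
  G: 145 − 58 = 87 → 87
  B: 61 − 24.4 = 36.6 → 37
  → #575725
50% tint:
  R: 145 + 55 = 200 → 200
  G: 145 + 55 = 200 → 200
  B: 61 + 97 = 158 → 158
  → #C8C89E

#575725, #C8C89E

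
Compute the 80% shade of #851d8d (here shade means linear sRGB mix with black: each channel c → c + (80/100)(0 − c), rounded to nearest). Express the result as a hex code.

#851d8d is rgb(133, 29, 141).
Per channel, c → c + 0.8(0 − c):
  R: 133 + 0.8×(0−133) = 133 − 106.4 = 26.6 → 27
  G: 29 − 23.2 = 5.8 → 6
  B: 141 + 0.8×(0−141) = 141 − 112.8 = 28.2 → 28
rgb(27, 6, 28) = #1b061c.

#1b061c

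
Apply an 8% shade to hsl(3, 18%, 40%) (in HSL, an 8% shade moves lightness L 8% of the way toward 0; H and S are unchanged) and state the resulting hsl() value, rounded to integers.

L moves 8% from 40 toward 0: 40 − 3.2 = 36.8 → 37.
H and S are unchanged.

hsl(3, 18%, 37%)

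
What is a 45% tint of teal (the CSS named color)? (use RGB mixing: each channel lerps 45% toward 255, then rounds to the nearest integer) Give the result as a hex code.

#73B9B9

CSS teal is rgb(0, 128, 128).
Per channel, c → c + 0.45(255 − c):
  R: 0 + 114.75 = 114.75 → 115
  G: 128 + 57.15 = 185.15 → 185
  B: 128 + 0.45×(255−128) = 128 + 57.15 = 185.15 → 185
rgb(115, 185, 185) = #73B9B9.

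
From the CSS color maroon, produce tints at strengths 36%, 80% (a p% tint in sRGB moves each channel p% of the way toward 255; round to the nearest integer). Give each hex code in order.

CSS maroon is rgb(128, 0, 0).
36%: (128 + 45.72 = 173.72→174, 0 + 91.8 = 91.8→92, 0 + 91.8 = 91.8→92) → #ae5c5c
80%: (128 + 101.6 = 229.6→230, 0 + 204 = 204→204, 0 + 204 = 204→204) → #e6cccc

#ae5c5c, #e6cccc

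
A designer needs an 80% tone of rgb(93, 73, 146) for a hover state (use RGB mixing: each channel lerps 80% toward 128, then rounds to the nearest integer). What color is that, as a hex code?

#797584

Lerp each channel 80% toward 128:
  R: 93 + 0.8×(128−93) = 93 + 28 = 121 → 121
  G: 73 + 0.8×(128−73) = 73 + 44 = 117 → 117
  B: 146 + 0.8×(128−146) = 146 − 14.4 = 131.6 → 132
rgb(121, 117, 132) = #797584.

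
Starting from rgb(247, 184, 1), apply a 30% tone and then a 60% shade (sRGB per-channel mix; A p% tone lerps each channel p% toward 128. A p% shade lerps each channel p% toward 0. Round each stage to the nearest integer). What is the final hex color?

Per channel, c → c + 0.3(128 − c):
  R: 247 − 35.7 = 211.3 → 211
  G: 184 + 0.3×(128−184) = 184 − 16.8 = 167.2 → 167
  B: 1 + 0.3×(128−1) = 1 + 38.1 = 39.1 → 39
After the tone: rgb(211, 167, 39) = #d3a727.
Per channel, c → c + 0.6(0 − c):
  R: 211 + 0.6×(0−211) = 211 − 126.6 = 84.4 → 84
  G: 167 + 0.6×(0−167) = 167 − 100.2 = 66.8 → 67
  B: 39 + 0.6×(0−39) = 39 − 23.4 = 15.6 → 16
rgb(84, 67, 16) = #544310.

#544310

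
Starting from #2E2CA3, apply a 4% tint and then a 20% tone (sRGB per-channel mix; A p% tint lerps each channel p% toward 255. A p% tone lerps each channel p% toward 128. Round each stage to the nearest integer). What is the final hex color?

#45439F

#2E2CA3 is rgb(46, 44, 163).
Lerp each channel 4% toward 255:
  R: 46 + 0.04×(255−46) = 46 + 8.36 = 54.36 → 54
  G: 44 + 0.04×(255−44) = 44 + 8.44 = 52.44 → 52
  B: 163 + 0.04×(255−163) = 163 + 3.68 = 166.68 → 167
After the tint: rgb(54, 52, 167) = #3634A7.
Lerp each channel 20% toward 128:
  R: 54 + 14.8 = 68.8 → 69
  G: 52 + 0.2×(128−52) = 52 + 15.2 = 67.2 → 67
  B: 167 − 7.8 = 159.2 → 159
rgb(69, 67, 159) = #45439F.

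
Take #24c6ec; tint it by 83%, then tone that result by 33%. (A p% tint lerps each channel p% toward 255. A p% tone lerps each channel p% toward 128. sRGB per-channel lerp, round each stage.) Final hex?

#bcced3

#24c6ec is rgb(36, 198, 236).
Lerp each channel 83% toward 255:
  R: 36 + 0.83×(255−36) = 36 + 181.77 = 217.77 → 218
  G: 198 + 0.83×(255−198) = 198 + 47.31 = 245.31 → 245
  B: 236 + 15.77 = 251.77 → 252
After the tint: rgb(218, 245, 252) = #daf5fc.
Lerp each channel 33% toward 128:
  R: 218 + 0.33×(128−218) = 218 − 29.7 = 188.3 → 188
  G: 245 − 38.61 = 206.39 → 206
  B: 252 − 40.92 = 211.08 → 211
rgb(188, 206, 211) = #bcced3.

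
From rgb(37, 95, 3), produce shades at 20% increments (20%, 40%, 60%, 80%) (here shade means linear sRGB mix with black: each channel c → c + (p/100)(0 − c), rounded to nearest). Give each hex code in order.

#1e4c02, #163902, #0f2601, #071301

20%: (37 − 7.4 = 29.6→30, 95 − 19 = 76→76, 3 − 0.6 = 2.4→2) → #1e4c02
40%: (37 − 14.8 = 22.2→22, 95 − 38 = 57→57, 3 − 1.2 = 1.8→2) → #163902
60%: (37 − 22.2 = 14.8→15, 95 − 57 = 38→38, 3 − 1.8 = 1.2→1) → #0f2601
80%: (37 − 29.6 = 7.4→7, 95 − 76 = 19→19, 3 − 2.4 = 0.6→1) → #071301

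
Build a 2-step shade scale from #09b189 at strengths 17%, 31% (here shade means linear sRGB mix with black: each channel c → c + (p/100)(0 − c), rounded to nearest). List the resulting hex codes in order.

#079372, #067a5f

#09b189 is rgb(9, 177, 137).
17%: (9 − 1.53 = 7.47→7, 177 − 30.09 = 146.91→147, 137 − 23.29 = 113.71→114) → #079372
31%: (9 − 2.79 = 6.21→6, 177 − 54.87 = 122.13→122, 137 − 42.47 = 94.53→95) → #067a5f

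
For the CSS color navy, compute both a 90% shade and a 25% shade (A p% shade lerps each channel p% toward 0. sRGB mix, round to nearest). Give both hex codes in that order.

#00000D, #000060

CSS navy is rgb(0, 0, 128).
90% shade:
  R: 0 + 0 = 0 → 0
  G: 0 + 0 = 0 → 0
  B: 128 + 0.9×(0−128) = 128 − 115.2 = 12.8 → 13
  → #00000D
25% shade:
  R: 0 + 0.25×(0−0) = 0 + 0 = 0 → 0
  G: 0 + 0 = 0 → 0
  B: 128 − 32 = 96 → 96
  → #000060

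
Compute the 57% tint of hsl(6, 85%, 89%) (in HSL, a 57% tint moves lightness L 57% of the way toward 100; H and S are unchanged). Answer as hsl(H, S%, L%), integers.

L moves 57% from 89 toward 100: 89 + 6.27 = 95.27 → 95.
H and S are unchanged.

hsl(6, 85%, 95%)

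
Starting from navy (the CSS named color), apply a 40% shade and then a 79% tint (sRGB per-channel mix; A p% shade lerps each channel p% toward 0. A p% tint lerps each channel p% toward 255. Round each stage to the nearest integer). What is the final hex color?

#c9c9da

CSS navy is rgb(0, 0, 128).
Lerp each channel 40% toward 0:
  R: 0 + 0 = 0 → 0
  G: 0 + 0.4×(0−0) = 0 + 0 = 0 → 0
  B: 128 + 0.4×(0−128) = 128 − 51.2 = 76.8 → 77
After the shade: rgb(0, 0, 77) = #00004d.
Per channel, c → c + 0.79(255 − c):
  R: 0 + 201.45 = 201.45 → 201
  G: 0 + 201.45 = 201.45 → 201
  B: 77 + 140.62 = 217.62 → 218
rgb(201, 201, 218) = #c9c9da.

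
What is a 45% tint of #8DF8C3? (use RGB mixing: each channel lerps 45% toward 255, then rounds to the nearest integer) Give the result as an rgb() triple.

rgb(192, 251, 222)

#8DF8C3 is rgb(141, 248, 195).
Per channel, c → c + 0.45(255 − c):
  R: 141 + 0.45×(255−141) = 141 + 51.3 = 192.3 → 192
  G: 248 + 3.15 = 251.15 → 251
  B: 195 + 27 = 222 → 222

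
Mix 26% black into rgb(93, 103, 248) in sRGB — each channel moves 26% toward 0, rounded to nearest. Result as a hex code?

Per channel, c → c + 0.26(0 − c):
  R: 93 + 0.26×(0−93) = 93 − 24.18 = 68.82 → 69
  G: 103 + 0.26×(0−103) = 103 − 26.78 = 76.22 → 76
  B: 248 + 0.26×(0−248) = 248 − 64.48 = 183.52 → 184
rgb(69, 76, 184) = #454cb8.

#454cb8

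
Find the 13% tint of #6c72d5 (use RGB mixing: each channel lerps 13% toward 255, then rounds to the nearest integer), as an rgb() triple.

rgb(127, 132, 218)

#6c72d5 is rgb(108, 114, 213).
A 13% tint moves each channel 13% toward 255:
  R: 108 + 0.13×(255−108) = 108 + 19.11 = 127.11 → 127
  G: 114 + 0.13×(255−114) = 114 + 18.33 = 132.33 → 132
  B: 213 + 5.46 = 218.46 → 218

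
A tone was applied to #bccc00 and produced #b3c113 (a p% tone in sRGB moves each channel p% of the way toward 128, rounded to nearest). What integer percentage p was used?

#bccc00 is rgb(188, 204, 0); #b3c113 is rgb(179, 193, 19).
On the B channel (widest range): 19 ≈ 0 + (p/100)(128 − 0), so p ≈ 100×(19 − 0)/(128 − 0) = 1900/128 = 14.84.
p = 15 reproduces all three channels after rounding.

15%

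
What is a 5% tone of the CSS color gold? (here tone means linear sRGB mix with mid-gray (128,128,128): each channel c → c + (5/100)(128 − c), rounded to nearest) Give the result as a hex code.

CSS gold is rgb(255, 215, 0).
Per channel, c → c + 0.05(128 − c):
  R: 255 − 6.35 = 248.65 → 249
  G: 215 − 4.35 = 210.65 → 211
  B: 0 + 6.4 = 6.4 → 6
rgb(249, 211, 6) = #F9D306.

#F9D306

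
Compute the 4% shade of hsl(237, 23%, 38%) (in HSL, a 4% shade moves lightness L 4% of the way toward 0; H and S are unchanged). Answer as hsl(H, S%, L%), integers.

hsl(237, 23%, 36%)

L moves 4% from 38 toward 0: 38 − 1.52 = 36.48 → 36.
H and S are unchanged.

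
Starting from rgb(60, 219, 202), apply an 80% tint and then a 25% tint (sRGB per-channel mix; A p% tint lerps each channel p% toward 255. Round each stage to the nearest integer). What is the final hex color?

Lerp each channel 80% toward 255:
  R: 60 + 0.8×(255−60) = 60 + 156 = 216 → 216
  G: 219 + 28.8 = 247.8 → 248
  B: 202 + 42.4 = 244.4 → 244
After the tint: rgb(216, 248, 244) = #D8F8F4.
A 25% tint moves each channel 25% toward 255:
  R: 216 + 0.25×(255−216) = 216 + 9.75 = 225.75 → 226
  G: 248 + 0.25×(255−248) = 248 + 1.75 = 249.75 → 250
  B: 244 + 0.25×(255−244) = 244 + 2.75 = 246.75 → 247
rgb(226, 250, 247) = #E2FAF7.

#E2FAF7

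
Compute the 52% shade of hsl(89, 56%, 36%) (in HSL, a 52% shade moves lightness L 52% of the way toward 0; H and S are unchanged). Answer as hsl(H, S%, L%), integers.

hsl(89, 56%, 17%)

L moves 52% from 36 toward 0: 36 − 18.72 = 17.28 → 17.
H and S are unchanged.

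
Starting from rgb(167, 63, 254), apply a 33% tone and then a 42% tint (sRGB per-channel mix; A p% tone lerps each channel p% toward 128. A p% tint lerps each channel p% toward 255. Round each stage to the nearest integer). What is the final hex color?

Lerp each channel 33% toward 128:
  R: 167 + 0.33×(128−167) = 167 − 12.87 = 154.13 → 154
  G: 63 + 0.33×(128−63) = 63 + 21.45 = 84.45 → 84
  B: 254 + 0.33×(128−254) = 254 − 41.58 = 212.42 → 212
After the tone: rgb(154, 84, 212) = #9a54d4.
A 42% tint moves each channel 42% toward 255:
  R: 154 + 0.42×(255−154) = 154 + 42.42 = 196.42 → 196
  G: 84 + 71.82 = 155.82 → 156
  B: 212 + 18.06 = 230.06 → 230
rgb(196, 156, 230) = #c49ce6.

#c49ce6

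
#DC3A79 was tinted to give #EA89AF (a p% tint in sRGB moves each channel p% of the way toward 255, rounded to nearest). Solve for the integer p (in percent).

#DC3A79 is rgb(220, 58, 121); #EA89AF is rgb(234, 137, 175).
On the G channel (widest range): 137 ≈ 58 + (p/100)(255 − 58), so p ≈ 100×(137 − 58)/(255 − 58) = 7900/197 = 40.10.
p = 40 reproduces all three channels after rounding.

40%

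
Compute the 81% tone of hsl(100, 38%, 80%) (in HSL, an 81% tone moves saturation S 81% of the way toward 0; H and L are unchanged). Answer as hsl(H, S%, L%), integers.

S moves 81% from 38 toward 0: 38 − 30.78 = 7.22 → 7.
H and L are unchanged.

hsl(100, 7%, 80%)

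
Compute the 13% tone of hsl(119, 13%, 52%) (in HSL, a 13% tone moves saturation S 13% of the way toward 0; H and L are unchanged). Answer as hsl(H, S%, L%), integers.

hsl(119, 11%, 52%)

S moves 13% from 13 toward 0: 13 − 1.69 = 11.31 → 11.
H and L are unchanged.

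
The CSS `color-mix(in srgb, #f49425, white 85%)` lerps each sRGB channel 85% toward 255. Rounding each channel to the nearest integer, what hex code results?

#f49425 is rgb(244, 148, 37).
An 85% tint moves each channel 85% toward 255:
  R: 244 + 0.85×(255−244) = 244 + 9.35 = 253.35 → 253
  G: 148 + 0.85×(255−148) = 148 + 90.95 = 238.95 → 239
  B: 37 + 185.3 = 222.3 → 222
rgb(253, 239, 222) = #fdefde.

#fdefde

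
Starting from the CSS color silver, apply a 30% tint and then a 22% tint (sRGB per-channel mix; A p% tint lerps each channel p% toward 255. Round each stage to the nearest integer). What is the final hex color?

CSS silver is rgb(192, 192, 192).
Lerp each channel 30% toward 255:
  R: 192 + 0.3×(255−192) = 192 + 18.9 = 210.9 → 211
  G: 192 + 0.3×(255−192) = 192 + 18.9 = 210.9 → 211
  B: 192 + 0.3×(255−192) = 192 + 18.9 = 210.9 → 211
After the tint: rgb(211, 211, 211) = #D3D3D3.
A 22% tint moves each channel 22% toward 255:
  R: 211 + 0.22×(255−211) = 211 + 9.68 = 220.68 → 221
  G: 211 + 9.68 = 220.68 → 221
  B: 211 + 0.22×(255−211) = 211 + 9.68 = 220.68 → 221
rgb(221, 221, 221) = #DDDDDD.

#DDDDDD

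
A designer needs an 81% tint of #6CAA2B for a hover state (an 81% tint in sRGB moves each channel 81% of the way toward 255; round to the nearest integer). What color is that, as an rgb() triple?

#6CAA2B is rgb(108, 170, 43).
Per channel, c → c + 0.81(255 − c):
  R: 108 + 119.07 = 227.07 → 227
  G: 170 + 0.81×(255−170) = 170 + 68.85 = 238.85 → 239
  B: 43 + 171.72 = 214.72 → 215

rgb(227, 239, 215)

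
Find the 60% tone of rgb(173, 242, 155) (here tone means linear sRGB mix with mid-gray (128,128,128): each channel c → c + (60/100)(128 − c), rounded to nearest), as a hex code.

Per channel, c → c + 0.6(128 − c):
  R: 173 + 0.6×(128−173) = 173 − 27 = 146 → 146
  G: 242 + 0.6×(128−242) = 242 − 68.4 = 173.6 → 174
  B: 155 − 16.2 = 138.8 → 139
rgb(146, 174, 139) = #92AE8B.

#92AE8B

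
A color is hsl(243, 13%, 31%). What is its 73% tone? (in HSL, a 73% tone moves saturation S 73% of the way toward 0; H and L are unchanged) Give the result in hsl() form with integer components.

hsl(243, 4%, 31%)

S moves 73% from 13 toward 0: 13 − 9.49 = 3.51 → 4.
H and L are unchanged.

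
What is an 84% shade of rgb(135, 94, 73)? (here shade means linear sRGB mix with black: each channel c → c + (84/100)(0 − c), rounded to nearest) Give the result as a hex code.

#160F0C

Per channel, c → c + 0.84(0 − c):
  R: 135 + 0.84×(0−135) = 135 − 113.4 = 21.6 → 22
  G: 94 − 78.96 = 15.04 → 15
  B: 73 + 0.84×(0−73) = 73 − 61.32 = 11.68 → 12
rgb(22, 15, 12) = #160F0C.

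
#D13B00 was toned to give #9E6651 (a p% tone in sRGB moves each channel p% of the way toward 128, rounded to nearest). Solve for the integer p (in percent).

#D13B00 is rgb(209, 59, 0); #9E6651 is rgb(158, 102, 81).
On the B channel (widest range): 81 ≈ 0 + (p/100)(128 − 0), so p ≈ 100×(81 − 0)/(128 − 0) = 8100/128 = 63.28.
p = 63 reproduces all three channels after rounding.

63%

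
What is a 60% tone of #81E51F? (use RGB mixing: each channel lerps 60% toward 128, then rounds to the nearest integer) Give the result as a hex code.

#81E51F is rgb(129, 229, 31).
Lerp each channel 60% toward 128:
  R: 129 + 0.6×(128−129) = 129 − 0.6 = 128.4 → 128
  G: 229 + 0.6×(128−229) = 229 − 60.6 = 168.4 → 168
  B: 31 + 0.6×(128−31) = 31 + 58.2 = 89.2 → 89
rgb(128, 168, 89) = #80A859.

#80A859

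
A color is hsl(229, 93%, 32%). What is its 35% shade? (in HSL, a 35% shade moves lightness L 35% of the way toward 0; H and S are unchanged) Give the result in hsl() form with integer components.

L moves 35% from 32 toward 0: 32 − 11.2 = 20.8 → 21.
H and S are unchanged.

hsl(229, 93%, 21%)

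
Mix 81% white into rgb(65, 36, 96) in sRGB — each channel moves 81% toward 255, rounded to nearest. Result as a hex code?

An 81% tint moves each channel 81% toward 255:
  R: 65 + 153.9 = 218.9 → 219
  G: 36 + 0.81×(255−36) = 36 + 177.39 = 213.39 → 213
  B: 96 + 0.81×(255−96) = 96 + 128.79 = 224.79 → 225
rgb(219, 213, 225) = #dbd5e1.

#dbd5e1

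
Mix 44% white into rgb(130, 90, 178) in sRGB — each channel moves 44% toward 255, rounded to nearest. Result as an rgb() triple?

rgb(185, 163, 212)

Per channel, c → c + 0.44(255 − c):
  R: 130 + 0.44×(255−130) = 130 + 55 = 185 → 185
  G: 90 + 72.6 = 162.6 → 163
  B: 178 + 33.88 = 211.88 → 212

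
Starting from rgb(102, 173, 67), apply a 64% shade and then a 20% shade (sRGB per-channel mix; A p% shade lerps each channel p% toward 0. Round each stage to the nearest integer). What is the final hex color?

Per channel, c → c + 0.64(0 − c):
  R: 102 − 65.28 = 36.72 → 37
  G: 173 − 110.72 = 62.28 → 62
  B: 67 + 0.64×(0−67) = 67 − 42.88 = 24.12 → 24
After the shade: rgb(37, 62, 24) = #253E18.
Per channel, c → c + 0.2(0 − c):
  R: 37 + 0.2×(0−37) = 37 − 7.4 = 29.6 → 30
  G: 62 − 12.4 = 49.6 → 50
  B: 24 − 4.8 = 19.2 → 19
rgb(30, 50, 19) = #1E3213.

#1E3213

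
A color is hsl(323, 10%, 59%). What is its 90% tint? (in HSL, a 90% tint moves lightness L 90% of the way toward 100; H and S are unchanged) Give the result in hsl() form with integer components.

hsl(323, 10%, 96%)

L moves 90% from 59 toward 100: 59 + 36.9 = 95.9 → 96.
H and S are unchanged.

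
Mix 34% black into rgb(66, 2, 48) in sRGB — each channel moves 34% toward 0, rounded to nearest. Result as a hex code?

Per channel, c → c + 0.34(0 − c):
  R: 66 − 22.44 = 43.56 → 44
  G: 2 + 0.34×(0−2) = 2 − 0.68 = 1.32 → 1
  B: 48 + 0.34×(0−48) = 48 − 16.32 = 31.68 → 32
rgb(44, 1, 32) = #2C0120.

#2C0120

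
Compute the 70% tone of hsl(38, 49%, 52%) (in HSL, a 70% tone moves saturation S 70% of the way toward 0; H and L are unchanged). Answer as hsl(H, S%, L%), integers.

S moves 70% from 49 toward 0: 49 − 34.3 = 14.7 → 15.
H and L are unchanged.

hsl(38, 15%, 52%)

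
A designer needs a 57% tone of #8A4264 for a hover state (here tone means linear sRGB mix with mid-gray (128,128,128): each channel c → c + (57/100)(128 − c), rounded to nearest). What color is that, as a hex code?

#8A4264 is rgb(138, 66, 100).
Lerp each channel 57% toward 128:
  R: 138 − 5.7 = 132.3 → 132
  G: 66 + 0.57×(128−66) = 66 + 35.34 = 101.34 → 101
  B: 100 + 15.96 = 115.96 → 116
rgb(132, 101, 116) = #846574.

#846574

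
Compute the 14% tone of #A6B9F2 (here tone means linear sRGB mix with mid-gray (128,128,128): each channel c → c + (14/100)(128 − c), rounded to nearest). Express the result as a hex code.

#A1B1E2

#A6B9F2 is rgb(166, 185, 242).
Lerp each channel 14% toward 128:
  R: 166 + 0.14×(128−166) = 166 − 5.32 = 160.68 → 161
  G: 185 + 0.14×(128−185) = 185 − 7.98 = 177.02 → 177
  B: 242 − 15.96 = 226.04 → 226
rgb(161, 177, 226) = #A1B1E2.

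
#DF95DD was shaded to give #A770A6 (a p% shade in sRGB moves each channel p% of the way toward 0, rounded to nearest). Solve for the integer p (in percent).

#DF95DD is rgb(223, 149, 221); #A770A6 is rgb(167, 112, 166).
On the R channel (widest range): 167 ≈ 223 + (p/100)(0 − 223), so p ≈ 100×(167 − 223)/(0 − 223) = -5600/-223 = 25.11.
p = 25 reproduces all three channels after rounding.

25%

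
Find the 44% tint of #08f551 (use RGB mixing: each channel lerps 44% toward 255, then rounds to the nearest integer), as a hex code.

#08f551 is rgb(8, 245, 81).
A 44% tint moves each channel 44% toward 255:
  R: 8 + 108.68 = 116.68 → 117
  G: 245 + 0.44×(255−245) = 245 + 4.4 = 249.4 → 249
  B: 81 + 0.44×(255−81) = 81 + 76.56 = 157.56 → 158
rgb(117, 249, 158) = #75f99e.

#75f99e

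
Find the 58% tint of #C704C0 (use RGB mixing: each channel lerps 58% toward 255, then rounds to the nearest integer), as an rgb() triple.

#C704C0 is rgb(199, 4, 192).
Per channel, c → c + 0.58(255 − c):
  R: 199 + 0.58×(255−199) = 199 + 32.48 = 231.48 → 231
  G: 4 + 0.58×(255−4) = 4 + 145.58 = 149.58 → 150
  B: 192 + 0.58×(255−192) = 192 + 36.54 = 228.54 → 229

rgb(231, 150, 229)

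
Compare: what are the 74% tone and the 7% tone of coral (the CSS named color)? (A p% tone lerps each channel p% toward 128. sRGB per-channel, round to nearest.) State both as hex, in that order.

#a18074, #f67f53

CSS coral is rgb(255, 127, 80).
74% tone:
  R: 255 + 0.74×(128−255) = 255 − 93.98 = 161.02 → 161
  G: 127 + 0.74×(128−127) = 127 + 0.74 = 127.74 → 128
  B: 80 + 0.74×(128−80) = 80 + 35.52 = 115.52 → 116
  → #a18074
7% tone:
  R: 255 − 8.89 = 246.11 → 246
  G: 127 + 0.07 = 127.07 → 127
  B: 80 + 3.36 = 83.36 → 83
  → #f67f53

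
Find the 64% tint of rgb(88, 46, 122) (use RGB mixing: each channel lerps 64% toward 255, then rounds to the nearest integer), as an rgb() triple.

rgb(195, 180, 207)

A 64% tint moves each channel 64% toward 255:
  R: 88 + 106.88 = 194.88 → 195
  G: 46 + 133.76 = 179.76 → 180
  B: 122 + 0.64×(255−122) = 122 + 85.12 = 207.12 → 207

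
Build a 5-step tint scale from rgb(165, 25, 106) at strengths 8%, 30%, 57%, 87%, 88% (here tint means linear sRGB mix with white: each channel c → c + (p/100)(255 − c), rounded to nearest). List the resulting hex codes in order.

8%: (165 + 7.2 = 172.2→172, 25 + 18.4 = 43.4→43, 106 + 11.92 = 117.92→118) → #AC2B76
30%: (165 + 27 = 192→192, 25 + 69 = 94→94, 106 + 44.7 = 150.7→151) → #C05E97
57%: (165 + 51.3 = 216.3→216, 25 + 131.1 = 156.1→156, 106 + 84.93 = 190.93→191) → #D89CBF
87%: (165 + 78.3 = 243.3→243, 25 + 200.1 = 225.1→225, 106 + 129.63 = 235.63→236) → #F3E1EC
88%: (165 + 79.2 = 244.2→244, 25 + 202.4 = 227.4→227, 106 + 131.12 = 237.12→237) → #F4E3ED

#AC2B76, #C05E97, #D89CBF, #F3E1EC, #F4E3ED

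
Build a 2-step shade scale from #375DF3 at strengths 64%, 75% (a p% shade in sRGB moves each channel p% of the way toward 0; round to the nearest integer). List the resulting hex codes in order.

#142157, #0E173D

#375DF3 is rgb(55, 93, 243).
64%: (55 − 35.2 = 19.8→20, 93 − 59.52 = 33.48→33, 243 − 155.52 = 87.48→87) → #142157
75%: (55 − 41.25 = 13.75→14, 93 − 69.75 = 23.25→23, 243 − 182.25 = 60.75→61) → #0E173D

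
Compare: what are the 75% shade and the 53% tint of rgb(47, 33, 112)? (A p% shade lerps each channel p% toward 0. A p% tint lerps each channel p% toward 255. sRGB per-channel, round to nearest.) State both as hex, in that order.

75% shade:
  R: 47 + 0.75×(0−47) = 47 − 35.25 = 11.75 → 12
  G: 33 + 0.75×(0−33) = 33 − 24.75 = 8.25 → 8
  B: 112 + 0.75×(0−112) = 112 − 84 = 28 → 28
  → #0C081C
53% tint:
  R: 47 + 110.24 = 157.24 → 157
  G: 33 + 0.53×(255−33) = 33 + 117.66 = 150.66 → 151
  B: 112 + 0.53×(255−112) = 112 + 75.79 = 187.79 → 188
  → #9D97BC

#0C081C, #9D97BC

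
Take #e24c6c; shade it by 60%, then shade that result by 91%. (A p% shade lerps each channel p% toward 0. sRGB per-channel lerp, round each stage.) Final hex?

#e24c6c is rgb(226, 76, 108).
Lerp each channel 60% toward 0:
  R: 226 − 135.6 = 90.4 → 90
  G: 76 − 45.6 = 30.4 → 30
  B: 108 + 0.6×(0−108) = 108 − 64.8 = 43.2 → 43
After the shade: rgb(90, 30, 43) = #5a1e2b.
Lerp each channel 91% toward 0:
  R: 90 + 0.91×(0−90) = 90 − 81.9 = 8.1 → 8
  G: 30 + 0.91×(0−30) = 30 − 27.3 = 2.7 → 3
  B: 43 + 0.91×(0−43) = 43 − 39.13 = 3.87 → 4
rgb(8, 3, 4) = #080304.

#080304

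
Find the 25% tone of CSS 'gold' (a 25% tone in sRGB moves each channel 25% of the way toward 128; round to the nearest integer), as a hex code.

#DFC120

CSS gold is rgb(255, 215, 0).
A 25% tone moves each channel 25% toward 128:
  R: 255 − 31.75 = 223.25 → 223
  G: 215 + 0.25×(128−215) = 215 − 21.75 = 193.25 → 193
  B: 0 + 0.25×(128−0) = 0 + 32 = 32 → 32
rgb(223, 193, 32) = #DFC120.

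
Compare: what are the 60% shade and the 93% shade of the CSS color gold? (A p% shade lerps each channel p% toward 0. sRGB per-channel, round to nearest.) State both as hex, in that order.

CSS gold is rgb(255, 215, 0).
60% shade:
  R: 255 − 153 = 102 → 102
  G: 215 − 129 = 86 → 86
  B: 0 + 0.6×(0−0) = 0 + 0 = 0 → 0
  → #665600
93% shade:
  R: 255 + 0.93×(0−255) = 255 − 237.15 = 17.85 → 18
  G: 215 + 0.93×(0−215) = 215 − 199.95 = 15.05 → 15
  B: 0 + 0.93×(0−0) = 0 + 0 = 0 → 0
  → #120f00

#665600, #120f00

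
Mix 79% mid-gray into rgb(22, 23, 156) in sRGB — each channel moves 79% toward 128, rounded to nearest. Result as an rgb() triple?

rgb(106, 106, 134)

A 79% tone moves each channel 79% toward 128:
  R: 22 + 0.79×(128−22) = 22 + 83.74 = 105.74 → 106
  G: 23 + 82.95 = 105.95 → 106
  B: 156 − 22.12 = 133.88 → 134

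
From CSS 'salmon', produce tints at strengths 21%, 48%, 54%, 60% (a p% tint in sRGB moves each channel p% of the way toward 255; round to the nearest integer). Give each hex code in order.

#FB9B90, #FCBDB6, #FDC5BE, #FDCCC7

CSS salmon is rgb(250, 128, 114).
21%: (250 + 1.05 = 251.05→251, 128 + 26.67 = 154.67→155, 114 + 29.61 = 143.61→144) → #FB9B90
48%: (250 + 2.4 = 252.4→252, 128 + 60.96 = 188.96→189, 114 + 67.68 = 181.68→182) → #FCBDB6
54%: (250 + 2.7 = 252.7→253, 128 + 68.58 = 196.58→197, 114 + 76.14 = 190.14→190) → #FDC5BE
60%: (250 + 3 = 253→253, 128 + 76.2 = 204.2→204, 114 + 84.6 = 198.6→199) → #FDCCC7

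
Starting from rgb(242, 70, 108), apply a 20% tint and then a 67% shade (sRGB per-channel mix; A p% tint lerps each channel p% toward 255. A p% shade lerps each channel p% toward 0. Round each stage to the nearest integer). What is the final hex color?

#51232d

Per channel, c → c + 0.2(255 − c):
  R: 242 + 2.6 = 244.6 → 245
  G: 70 + 0.2×(255−70) = 70 + 37 = 107 → 107
  B: 108 + 0.2×(255−108) = 108 + 29.4 = 137.4 → 137
After the tint: rgb(245, 107, 137) = #f56b89.
Lerp each channel 67% toward 0:
  R: 245 + 0.67×(0−245) = 245 − 164.15 = 80.85 → 81
  G: 107 + 0.67×(0−107) = 107 − 71.69 = 35.31 → 35
  B: 137 + 0.67×(0−137) = 137 − 91.79 = 45.21 → 45
rgb(81, 35, 45) = #51232d.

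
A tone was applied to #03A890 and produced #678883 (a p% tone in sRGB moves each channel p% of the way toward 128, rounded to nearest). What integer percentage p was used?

80%

#03A890 is rgb(3, 168, 144); #678883 is rgb(103, 136, 131).
On the R channel (widest range): 103 ≈ 3 + (p/100)(128 − 3), so p ≈ 100×(103 − 3)/(128 − 3) = 10000/125 = 80.00.
p = 80 reproduces all three channels after rounding.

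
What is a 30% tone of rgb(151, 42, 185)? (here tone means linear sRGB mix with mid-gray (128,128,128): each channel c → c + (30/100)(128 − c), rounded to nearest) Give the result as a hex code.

#9044a8

Lerp each channel 30% toward 128:
  R: 151 + 0.3×(128−151) = 151 − 6.9 = 144.1 → 144
  G: 42 + 0.3×(128−42) = 42 + 25.8 = 67.8 → 68
  B: 185 + 0.3×(128−185) = 185 − 17.1 = 167.9 → 168
rgb(144, 68, 168) = #9044a8.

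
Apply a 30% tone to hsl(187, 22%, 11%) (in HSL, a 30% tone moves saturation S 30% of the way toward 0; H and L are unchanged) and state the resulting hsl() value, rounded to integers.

hsl(187, 15%, 11%)

S moves 30% from 22 toward 0: 22 − 6.6 = 15.4 → 15.
H and L are unchanged.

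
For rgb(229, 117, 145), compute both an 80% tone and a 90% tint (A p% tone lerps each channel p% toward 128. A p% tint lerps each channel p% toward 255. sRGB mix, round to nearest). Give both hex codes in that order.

#947E83, #FCF1F4

80% tone:
  R: 229 + 0.8×(128−229) = 229 − 80.8 = 148.2 → 148
  G: 117 + 0.8×(128−117) = 117 + 8.8 = 125.8 → 126
  B: 145 − 13.6 = 131.4 → 131
  → #947E83
90% tint:
  R: 229 + 0.9×(255−229) = 229 + 23.4 = 252.4 → 252
  G: 117 + 124.2 = 241.2 → 241
  B: 145 + 0.9×(255−145) = 145 + 99 = 244 → 244
  → #FCF1F4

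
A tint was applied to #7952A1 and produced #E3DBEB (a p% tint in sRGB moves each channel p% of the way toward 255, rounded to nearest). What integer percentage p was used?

#7952A1 is rgb(121, 82, 161); #E3DBEB is rgb(227, 219, 235).
On the G channel (widest range): 219 ≈ 82 + (p/100)(255 − 82), so p ≈ 100×(219 − 82)/(255 − 82) = 13700/173 = 79.19.
p = 79 reproduces all three channels after rounding.

79%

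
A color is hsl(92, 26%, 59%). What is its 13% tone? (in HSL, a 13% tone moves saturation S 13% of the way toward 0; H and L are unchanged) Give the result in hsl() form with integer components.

hsl(92, 23%, 59%)

S moves 13% from 26 toward 0: 26 − 3.38 = 22.62 → 23.
H and L are unchanged.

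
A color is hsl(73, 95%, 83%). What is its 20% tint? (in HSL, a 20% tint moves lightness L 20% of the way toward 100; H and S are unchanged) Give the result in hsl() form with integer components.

hsl(73, 95%, 86%)

L moves 20% from 83 toward 100: 83 + 3.4 = 86.4 → 86.
H and S are unchanged.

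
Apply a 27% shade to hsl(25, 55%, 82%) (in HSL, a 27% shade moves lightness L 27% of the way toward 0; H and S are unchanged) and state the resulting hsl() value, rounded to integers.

L moves 27% from 82 toward 0: 82 − 22.14 = 59.86 → 60.
H and S are unchanged.

hsl(25, 55%, 60%)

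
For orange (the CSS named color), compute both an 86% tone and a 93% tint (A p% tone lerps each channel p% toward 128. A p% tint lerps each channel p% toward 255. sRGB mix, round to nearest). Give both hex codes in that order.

CSS orange is rgb(255, 165, 0).
86% tone:
  R: 255 + 0.86×(128−255) = 255 − 109.22 = 145.78 → 146
  G: 165 − 31.82 = 133.18 → 133
  B: 0 + 110.08 = 110.08 → 110
  → #92856e
93% tint:
  R: 255 + 0 = 255 → 255
  G: 165 + 0.93×(255−165) = 165 + 83.7 = 248.7 → 249
  B: 0 + 0.93×(255−0) = 0 + 237.15 = 237.15 → 237
  → #fff9ed

#92856e, #fff9ed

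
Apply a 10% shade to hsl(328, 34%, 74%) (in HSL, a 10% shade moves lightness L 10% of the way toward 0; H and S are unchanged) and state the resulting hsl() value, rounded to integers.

L moves 10% from 74 toward 0: 74 − 7.4 = 66.6 → 67.
H and S are unchanged.

hsl(328, 34%, 67%)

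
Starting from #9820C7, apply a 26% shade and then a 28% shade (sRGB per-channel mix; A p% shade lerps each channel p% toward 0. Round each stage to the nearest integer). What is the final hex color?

#9820C7 is rgb(152, 32, 199).
A 26% shade moves each channel 26% toward 0:
  R: 152 − 39.52 = 112.48 → 112
  G: 32 + 0.26×(0−32) = 32 − 8.32 = 23.68 → 24
  B: 199 − 51.74 = 147.26 → 147
After the shade: rgb(112, 24, 147) = #701893.
Per channel, c → c + 0.28(0 − c):
  R: 112 + 0.28×(0−112) = 112 − 31.36 = 80.64 → 81
  G: 24 − 6.72 = 17.28 → 17
  B: 147 + 0.28×(0−147) = 147 − 41.16 = 105.84 → 106
rgb(81, 17, 106) = #51116A.

#51116A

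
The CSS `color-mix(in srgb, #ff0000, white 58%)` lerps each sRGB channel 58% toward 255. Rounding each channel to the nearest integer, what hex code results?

#ff0000 is rgb(255, 0, 0).
Per channel, c → c + 0.58(255 − c):
  R: 255 + 0.58×(255−255) = 255 + 0 = 255 → 255
  G: 0 + 147.9 = 147.9 → 148
  B: 0 + 0.58×(255−0) = 0 + 147.9 = 147.9 → 148
rgb(255, 148, 148) = #ff9494.

#ff9494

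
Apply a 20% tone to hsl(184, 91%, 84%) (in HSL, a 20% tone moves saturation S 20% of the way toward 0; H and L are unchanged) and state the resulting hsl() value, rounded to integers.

S moves 20% from 91 toward 0: 91 − 18.2 = 72.8 → 73.
H and L are unchanged.

hsl(184, 73%, 84%)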